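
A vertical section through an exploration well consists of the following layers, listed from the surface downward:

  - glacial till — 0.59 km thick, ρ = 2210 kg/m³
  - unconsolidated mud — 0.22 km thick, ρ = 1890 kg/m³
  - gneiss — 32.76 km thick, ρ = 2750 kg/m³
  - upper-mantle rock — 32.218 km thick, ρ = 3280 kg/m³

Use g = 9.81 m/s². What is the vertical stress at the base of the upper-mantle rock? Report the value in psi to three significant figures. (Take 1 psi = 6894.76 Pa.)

281000 psi

glacial till: 2210 kg/m³ × 9.81 m/s² × 590 m = 1.279×10^7 Pa = 1855 psi
unconsolidated mud: 1890 kg/m³ × 9.81 m/s² × 220 m = 4.079×10^6 Pa = 591.6 psi
gneiss: 2750 kg/m³ × 9.81 m/s² × 32760 m = 8.838×10^8 Pa = 1.282×10^5 psi
upper-mantle rock: 3280 kg/m³ × 9.81 m/s² × 32218 m = 1.037×10^9 Pa = 1.504×10^5 psi
Total = 1855 + 591.6 + 1.282×10^5 + 1.504×10^5 = 2.8099×10^5 psi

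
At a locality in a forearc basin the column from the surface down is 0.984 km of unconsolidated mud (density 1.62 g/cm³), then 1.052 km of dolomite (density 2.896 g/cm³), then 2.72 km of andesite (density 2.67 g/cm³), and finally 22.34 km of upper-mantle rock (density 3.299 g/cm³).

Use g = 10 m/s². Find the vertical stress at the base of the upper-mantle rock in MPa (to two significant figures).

unconsolidated mud: 1620 kg/m³ × 10 m/s² × 984 m = 1.594×10^7 Pa = 15.94 MPa
dolomite: 2896 kg/m³ × 10 m/s² × 1052 m = 3.047×10^7 Pa = 30.47 MPa
andesite: 2670 kg/m³ × 10 m/s² × 2720 m = 7.262×10^7 Pa = 72.62 MPa
upper-mantle rock: 3299 kg/m³ × 10 m/s² × 22340 m = 7.370×10^8 Pa = 737.0 MPa
Total = 15.94 + 30.47 + 72.62 + 737.0 = 856.03 MPa

860 MPa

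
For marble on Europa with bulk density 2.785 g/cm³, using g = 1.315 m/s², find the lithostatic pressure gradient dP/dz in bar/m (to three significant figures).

0.0366 bar/m

dP/dz = ρg = 2785 kg/m³ × 1.315 m/s² = 3662.3 Pa/m
= 3662.3 Pa/m × (1 bar/m / 1.0000×10^5 Pa/m) = 0.036623 bar/m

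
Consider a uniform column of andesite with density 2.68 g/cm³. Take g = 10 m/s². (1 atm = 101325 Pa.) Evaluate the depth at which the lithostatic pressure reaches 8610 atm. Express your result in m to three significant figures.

32600 m

h = P/(ρg) = 8610 atm / (2680 kg/m³ × 10 m/s²) = 8.724×10^8 Pa / 26800 Pa/m = 32553 m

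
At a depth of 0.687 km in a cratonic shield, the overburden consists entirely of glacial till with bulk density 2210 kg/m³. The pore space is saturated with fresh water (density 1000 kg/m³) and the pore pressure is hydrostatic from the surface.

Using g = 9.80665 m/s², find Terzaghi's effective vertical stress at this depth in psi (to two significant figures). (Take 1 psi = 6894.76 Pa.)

1200 psi

Overburden (lithostatic) stress σ_v:
glacial till: 2210 kg/m³ × 9.80665 m/s² × 687 m = 1.489×10^7 Pa = 14.89 MPa
Pore pressure P_p = 1000 kg/m³ × 9.80665 m/s² × 687 m = 6.737×10^6 Pa = 6.737 MPa
Effective stress σ' = σ_v − P_p = 14.89 − 6.737 = 8.1520 MPa = 1182.3 psi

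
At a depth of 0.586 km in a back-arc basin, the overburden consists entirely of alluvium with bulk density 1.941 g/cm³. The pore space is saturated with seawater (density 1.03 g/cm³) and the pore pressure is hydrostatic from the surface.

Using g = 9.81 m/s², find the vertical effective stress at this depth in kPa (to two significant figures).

5200 kPa

Overburden (lithostatic) stress σ_v:
alluvium: 1941 kg/m³ × 9.81 m/s² × 586 m = 1.116×10^7 Pa = 11.16 MPa
Pore pressure P_p = 1030 kg/m³ × 9.81 m/s² × 586 m = 5.921×10^6 Pa = 5.921 MPa
Effective stress σ' = σ_v − P_p = 11.16 − 5.921 = 5.2370 MPa = 5237.0 kPa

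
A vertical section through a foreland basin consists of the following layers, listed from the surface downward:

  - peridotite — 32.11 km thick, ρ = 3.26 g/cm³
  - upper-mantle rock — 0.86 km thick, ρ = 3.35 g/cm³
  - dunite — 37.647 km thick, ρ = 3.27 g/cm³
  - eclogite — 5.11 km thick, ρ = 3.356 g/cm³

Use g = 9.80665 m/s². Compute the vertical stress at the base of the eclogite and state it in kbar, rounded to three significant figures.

24.3 kbar

peridotite: 3260 kg/m³ × 9.80665 m/s² × 32110 m = 1.027×10^9 Pa = 10.27 kbar
upper-mantle rock: 3350 kg/m³ × 9.80665 m/s² × 860 m = 2.825×10^7 Pa = 0.2825 kbar
dunite: 3270 kg/m³ × 9.80665 m/s² × 37647 m = 1.207×10^9 Pa = 12.07 kbar
eclogite: 3356 kg/m³ × 9.80665 m/s² × 5110 m = 1.682×10^8 Pa = 1.682 kbar
Total = 10.27 + 0.2825 + 12.07 + 1.682 = 24.302 kbar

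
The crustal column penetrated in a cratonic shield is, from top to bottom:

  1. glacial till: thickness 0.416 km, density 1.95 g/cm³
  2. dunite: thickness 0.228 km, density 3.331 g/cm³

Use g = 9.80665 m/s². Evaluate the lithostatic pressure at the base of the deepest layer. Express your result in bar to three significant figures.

glacial till: 1950 kg/m³ × 9.80665 m/s² × 416 m = 7.955×10^6 Pa = 79.55 bar
dunite: 3331 kg/m³ × 9.80665 m/s² × 228 m = 7.448×10^6 Pa = 74.48 bar
Total = 79.55 + 74.48 = 154.03 bar

154 bar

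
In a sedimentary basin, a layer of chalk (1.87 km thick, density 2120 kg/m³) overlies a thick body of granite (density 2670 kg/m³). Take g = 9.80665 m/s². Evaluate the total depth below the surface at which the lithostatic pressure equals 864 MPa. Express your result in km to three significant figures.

Pressure at base of upper layers: 2120×9.80665×1870 = 3.888×10^7 Pa = 38.88 MPa
Remaining pressure to be supplied by granite: 8.640×10^8 − 3.888×10^7 = 8.251×10^8 Pa
Additional depth in granite = 8.251×10^8 Pa / (2670 kg/m³ × 9.80665 m/s²) = 31513 m
Total depth = 1870 m + 31513 m = 33383 m
= 33.383 km

33.4 km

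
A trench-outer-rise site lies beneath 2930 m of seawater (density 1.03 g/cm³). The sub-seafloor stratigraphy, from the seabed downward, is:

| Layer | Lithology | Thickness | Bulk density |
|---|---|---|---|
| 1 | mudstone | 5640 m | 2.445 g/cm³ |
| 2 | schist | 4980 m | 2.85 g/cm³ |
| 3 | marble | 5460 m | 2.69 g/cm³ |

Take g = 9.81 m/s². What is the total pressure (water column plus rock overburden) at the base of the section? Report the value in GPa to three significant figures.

0.448 GPa

seawater: 1030 kg/m³ × 9.81 m/s² × 2930 m = 2.961×10^7 Pa = 0.02961 GPa
mudstone: 2445 kg/m³ × 9.81 m/s² × 5640 m = 1.353×10^8 Pa = 0.1353 GPa
schist: 2850 kg/m³ × 9.81 m/s² × 4980 m = 1.392×10^8 Pa = 0.1392 GPa
marble: 2690 kg/m³ × 9.81 m/s² × 5460 m = 1.441×10^8 Pa = 0.1441 GPa
Total = 0.02961 + 0.1353 + 0.1392 + 0.1441 = 0.44820 GPa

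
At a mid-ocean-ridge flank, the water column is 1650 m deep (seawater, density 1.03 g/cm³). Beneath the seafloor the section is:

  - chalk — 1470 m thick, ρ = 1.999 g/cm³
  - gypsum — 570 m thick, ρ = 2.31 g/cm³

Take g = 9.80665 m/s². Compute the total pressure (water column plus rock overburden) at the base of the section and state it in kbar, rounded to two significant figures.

0.58 kbar

seawater: 1030 kg/m³ × 9.80665 m/s² × 1650 m = 1.667×10^7 Pa = 0.1667 kbar
chalk: 1999 kg/m³ × 9.80665 m/s² × 1470 m = 2.882×10^7 Pa = 0.2882 kbar
gypsum: 2310 kg/m³ × 9.80665 m/s² × 570 m = 1.291×10^7 Pa = 0.1291 kbar
Total = 0.1667 + 0.2882 + 0.1291 = 0.58396 kbar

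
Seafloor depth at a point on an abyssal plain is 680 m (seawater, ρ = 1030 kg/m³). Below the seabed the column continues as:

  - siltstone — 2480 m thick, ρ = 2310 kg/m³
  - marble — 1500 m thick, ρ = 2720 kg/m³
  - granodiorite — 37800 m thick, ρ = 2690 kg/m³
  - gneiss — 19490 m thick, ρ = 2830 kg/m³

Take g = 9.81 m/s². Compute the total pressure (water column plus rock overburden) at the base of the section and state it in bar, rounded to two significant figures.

seawater: 1030 kg/m³ × 9.81 m/s² × 680 m = 6.871×10^6 Pa = 68.71 bar
siltstone: 2310 kg/m³ × 9.81 m/s² × 2480 m = 5.620×10^7 Pa = 562.0 bar
marble: 2720 kg/m³ × 9.81 m/s² × 1500 m = 4.002×10^7 Pa = 400.2 bar
granodiorite: 2690 kg/m³ × 9.81 m/s² × 37800 m = 9.975×10^8 Pa = 9975 bar
gneiss: 2830 kg/m³ × 9.81 m/s² × 19490 m = 5.411×10^8 Pa = 5411 bar
Total = 68.71 + 562.0 + 400.2 + 9975 + 5411 = 16417 bar

16000 bar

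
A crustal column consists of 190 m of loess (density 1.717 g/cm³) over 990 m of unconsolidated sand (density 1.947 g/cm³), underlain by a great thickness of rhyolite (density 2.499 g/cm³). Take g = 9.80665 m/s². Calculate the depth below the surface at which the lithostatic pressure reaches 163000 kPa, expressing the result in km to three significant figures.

Pressure at base of upper layers: 1717×9.80665×190 + 1947×9.80665×990 = 2.210×10^7 Pa = 22102 kPa
Remaining pressure to be supplied by rhyolite: 1.630×10^8 − 2.210×10^7 = 1.409×10^8 Pa
Additional depth in rhyolite = 1.409×10^8 Pa / (2499 kg/m³ × 9.80665 m/s²) = 5749.3 m
Total depth = 1180 m + 5749.3 m = 6929.3 m
= 6.9293 km

6.93 km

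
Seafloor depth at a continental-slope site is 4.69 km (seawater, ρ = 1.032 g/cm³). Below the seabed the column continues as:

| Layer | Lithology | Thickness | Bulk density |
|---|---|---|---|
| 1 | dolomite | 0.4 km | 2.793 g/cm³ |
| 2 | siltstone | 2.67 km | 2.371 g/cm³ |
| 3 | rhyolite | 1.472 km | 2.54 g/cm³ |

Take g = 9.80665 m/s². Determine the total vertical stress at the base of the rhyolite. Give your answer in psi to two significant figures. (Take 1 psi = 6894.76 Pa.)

seawater: 1032 kg/m³ × 9.80665 m/s² × 4690 m = 4.746×10^7 Pa = 6884 psi
dolomite: 2793 kg/m³ × 9.80665 m/s² × 400 m = 1.096×10^7 Pa = 1589 psi
siltstone: 2371 kg/m³ × 9.80665 m/s² × 2670 m = 6.208×10^7 Pa = 9004 psi
rhyolite: 2540 kg/m³ × 9.80665 m/s² × 1472 m = 3.667×10^7 Pa = 5318 psi
Total = 6884 + 1589 + 9004 + 5318 = 22795 psi

23000 psi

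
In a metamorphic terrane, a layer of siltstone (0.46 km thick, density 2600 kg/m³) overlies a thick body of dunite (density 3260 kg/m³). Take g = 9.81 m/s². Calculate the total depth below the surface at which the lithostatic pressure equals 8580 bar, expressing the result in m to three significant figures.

Pressure at base of upper layers: 2600×9.81×460 = 1.173×10^7 Pa = 117.3 bar
Remaining pressure to be supplied by dunite: 8.580×10^8 − 1.173×10^7 = 8.463×10^8 Pa
Additional depth in dunite = 8.463×10^8 Pa / (3260 kg/m³ × 9.81 m/s²) = 26462 m
Total depth = 460 m + 26462 m = 26922 m

26900 m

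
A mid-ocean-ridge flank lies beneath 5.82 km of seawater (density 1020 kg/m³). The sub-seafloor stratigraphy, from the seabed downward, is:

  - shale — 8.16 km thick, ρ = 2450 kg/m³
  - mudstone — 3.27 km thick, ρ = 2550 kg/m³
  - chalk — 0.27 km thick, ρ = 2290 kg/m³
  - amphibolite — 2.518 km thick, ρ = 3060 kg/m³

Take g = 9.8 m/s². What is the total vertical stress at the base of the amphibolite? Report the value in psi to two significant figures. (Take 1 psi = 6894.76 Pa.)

seawater: 1020 kg/m³ × 9.8 m/s² × 5820 m = 5.818×10^7 Pa = 8438 psi
shale: 2450 kg/m³ × 9.8 m/s² × 8160 m = 1.959×10^8 Pa = 28416 psi
mudstone: 2550 kg/m³ × 9.8 m/s² × 3270 m = 8.172×10^7 Pa = 11852 psi
chalk: 2290 kg/m³ × 9.8 m/s² × 270 m = 6.059×10^6 Pa = 878.8 psi
amphibolite: 3060 kg/m³ × 9.8 m/s² × 2518 m = 7.551×10^7 Pa = 10952 psi
Total = 8438 + 28416 + 11852 + 878.8 + 10952 = 60537 psi

61000 psi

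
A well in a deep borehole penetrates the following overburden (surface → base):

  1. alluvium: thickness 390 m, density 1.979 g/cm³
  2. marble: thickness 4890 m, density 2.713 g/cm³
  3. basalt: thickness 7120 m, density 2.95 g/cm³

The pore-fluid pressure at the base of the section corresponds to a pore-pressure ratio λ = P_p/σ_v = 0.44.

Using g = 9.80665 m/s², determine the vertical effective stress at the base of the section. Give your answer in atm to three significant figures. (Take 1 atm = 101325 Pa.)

Overburden (lithostatic) stress σ_v:
alluvium: 1979 kg/m³ × 9.80665 m/s² × 390 m = 7.569×10^6 Pa = 7.569 MPa
marble: 2713 kg/m³ × 9.80665 m/s² × 4890 m = 1.301×10^8 Pa = 130.1 MPa
basalt: 2950 kg/m³ × 9.80665 m/s² × 7120 m = 2.060×10^8 Pa = 206.0 MPa
Total = 7.569 + 130.1 + 206.0 = 343.65 MPa
Pore pressure P_p = λ·σ_v = 0.44 × 343.6 MPa = 151.2 MPa
Effective stress σ' = σ_v − P_p = 343.6 − 151.2 = 192.44 MPa = 1899.3 atm

1900 atm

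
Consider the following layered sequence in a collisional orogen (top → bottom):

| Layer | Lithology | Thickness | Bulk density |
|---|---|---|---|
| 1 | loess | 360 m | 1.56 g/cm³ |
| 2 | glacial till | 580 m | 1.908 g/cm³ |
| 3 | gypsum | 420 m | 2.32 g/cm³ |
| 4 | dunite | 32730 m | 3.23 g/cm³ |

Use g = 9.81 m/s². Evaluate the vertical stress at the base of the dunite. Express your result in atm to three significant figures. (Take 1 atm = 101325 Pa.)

loess: 1560 kg/m³ × 9.81 m/s² × 360 m = 5.509×10^6 Pa = 54.37 atm
glacial till: 1908 kg/m³ × 9.81 m/s² × 580 m = 1.086×10^7 Pa = 107.1 atm
gypsum: 2320 kg/m³ × 9.81 m/s² × 420 m = 9.559×10^6 Pa = 94.34 atm
dunite: 3230 kg/m³ × 9.81 m/s² × 32730 m = 1.037×10^9 Pa = 10235 atm
Total = 54.37 + 107.1 + 94.34 + 10235 = 10491 atm

10500 atm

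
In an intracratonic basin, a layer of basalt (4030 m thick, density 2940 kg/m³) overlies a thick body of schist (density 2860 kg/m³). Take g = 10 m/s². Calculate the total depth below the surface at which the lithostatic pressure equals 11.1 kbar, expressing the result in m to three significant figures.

38700 m

Pressure at base of upper layers: 2940×10×4030 = 1.185×10^8 Pa = 1.185 kbar
Remaining pressure to be supplied by schist: 1.110×10^9 − 1.185×10^8 = 9.915×10^8 Pa
Additional depth in schist = 9.915×10^8 Pa / (2860 kg/m³ × 10 m/s²) = 34668 m
Total depth = 4030 m + 34668 m = 38698 m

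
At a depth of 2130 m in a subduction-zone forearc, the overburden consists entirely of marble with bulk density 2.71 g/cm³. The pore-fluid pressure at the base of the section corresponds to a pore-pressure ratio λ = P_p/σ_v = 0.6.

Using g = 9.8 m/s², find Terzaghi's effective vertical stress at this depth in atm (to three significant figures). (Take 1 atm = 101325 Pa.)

Overburden (lithostatic) stress σ_v:
marble: 2710 kg/m³ × 9.8 m/s² × 2130 m = 5.657×10^7 Pa = 56.57 MPa
Pore pressure P_p = λ·σ_v = 0.6 × 56.57 MPa = 33.94 MPa
Effective stress σ' = σ_v − P_p = 56.57 − 33.94 = 22.627 MPa = 223.32 atm

223 atm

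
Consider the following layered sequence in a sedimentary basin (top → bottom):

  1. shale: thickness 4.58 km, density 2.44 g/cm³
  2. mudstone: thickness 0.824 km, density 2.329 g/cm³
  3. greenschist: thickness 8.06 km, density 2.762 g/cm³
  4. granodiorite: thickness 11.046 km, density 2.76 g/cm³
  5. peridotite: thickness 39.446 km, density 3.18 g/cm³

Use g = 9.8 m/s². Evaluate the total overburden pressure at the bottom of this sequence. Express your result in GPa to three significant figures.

shale: 2440 kg/m³ × 9.8 m/s² × 4580 m = 1.095×10^8 Pa = 0.1095 GPa
mudstone: 2329 kg/m³ × 9.8 m/s² × 824 m = 1.881×10^7 Pa = 0.01881 GPa
greenschist: 2762 kg/m³ × 9.8 m/s² × 8060 m = 2.182×10^8 Pa = 0.2182 GPa
granodiorite: 2760 kg/m³ × 9.8 m/s² × 11046 m = 2.988×10^8 Pa = 0.2988 GPa
peridotite: 3180 kg/m³ × 9.8 m/s² × 39446 m = 1.229×10^9 Pa = 1.229 GPa
Total = 0.1095 + 0.01881 + 0.2182 + 0.2988 + 1.229 = 1.8746 GPa

1.87 GPa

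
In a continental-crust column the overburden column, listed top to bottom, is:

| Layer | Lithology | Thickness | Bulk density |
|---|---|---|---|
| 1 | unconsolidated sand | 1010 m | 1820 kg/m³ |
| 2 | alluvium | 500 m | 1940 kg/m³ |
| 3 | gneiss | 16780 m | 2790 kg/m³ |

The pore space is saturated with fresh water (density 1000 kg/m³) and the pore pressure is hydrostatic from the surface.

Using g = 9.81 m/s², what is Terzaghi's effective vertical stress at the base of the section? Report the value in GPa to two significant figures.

Overburden (lithostatic) stress σ_v:
unconsolidated sand: 1820 kg/m³ × 9.81 m/s² × 1010 m = 1.803×10^7 Pa = 18.03 MPa
alluvium: 1940 kg/m³ × 9.81 m/s² × 500 m = 9.516×10^6 Pa = 9.516 MPa
gneiss: 2790 kg/m³ × 9.81 m/s² × 16780 m = 4.593×10^8 Pa = 459.3 MPa
Total = 18.03 + 9.516 + 459.3 = 486.82 MPa
Pore pressure P_p = 1000 kg/m³ × 9.81 m/s² × 18290 m = 1.794×10^8 Pa = 179.4 MPa
Effective stress σ' = σ_v − P_p = 486.8 − 179.4 = 307.39 MPa = 0.30739 GPa

0.31 GPa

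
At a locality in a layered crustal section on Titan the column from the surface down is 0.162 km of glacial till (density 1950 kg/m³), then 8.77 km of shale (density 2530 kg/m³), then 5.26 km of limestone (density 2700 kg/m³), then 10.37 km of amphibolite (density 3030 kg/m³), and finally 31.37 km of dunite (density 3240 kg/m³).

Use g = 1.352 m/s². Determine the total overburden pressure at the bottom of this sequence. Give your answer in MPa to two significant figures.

230 MPa

glacial till: 1950 kg/m³ × 1.352 m/s² × 162 m = 4.271×10^5 Pa = 0.4271 MPa
shale: 2530 kg/m³ × 1.352 m/s² × 8770 m = 3.000×10^7 Pa = 30.00 MPa
limestone: 2700 kg/m³ × 1.352 m/s² × 5260 m = 1.920×10^7 Pa = 19.20 MPa
amphibolite: 3030 kg/m³ × 1.352 m/s² × 10370 m = 4.248×10^7 Pa = 42.48 MPa
dunite: 3240 kg/m³ × 1.352 m/s² × 31370 m = 1.374×10^8 Pa = 137.4 MPa
Total = 0.4271 + 30.00 + 19.20 + 42.48 + 137.4 = 229.52 MPa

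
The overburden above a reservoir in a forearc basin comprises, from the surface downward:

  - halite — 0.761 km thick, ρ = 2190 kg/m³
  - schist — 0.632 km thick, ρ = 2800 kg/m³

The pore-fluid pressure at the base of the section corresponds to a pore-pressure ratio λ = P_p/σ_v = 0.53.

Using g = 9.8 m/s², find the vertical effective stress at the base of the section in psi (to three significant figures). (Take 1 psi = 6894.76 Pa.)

Overburden (lithostatic) stress σ_v:
halite: 2190 kg/m³ × 9.8 m/s² × 761 m = 1.633×10^7 Pa = 16.33 MPa
schist: 2800 kg/m³ × 9.8 m/s² × 632 m = 1.734×10^7 Pa = 17.34 MPa
Total = 16.33 + 17.34 = 33.675 MPa
Pore pressure P_p = λ·σ_v = 0.53 × 33.67 MPa = 17.85 MPa
Effective stress σ' = σ_v − P_p = 33.67 − 17.85 = 15.827 MPa = 2295.5 psi

2300 psi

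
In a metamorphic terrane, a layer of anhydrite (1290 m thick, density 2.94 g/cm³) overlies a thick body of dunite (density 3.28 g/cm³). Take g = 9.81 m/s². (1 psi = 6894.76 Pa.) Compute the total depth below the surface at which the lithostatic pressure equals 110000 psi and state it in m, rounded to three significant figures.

Pressure at base of upper layers: 2940×9.81×1290 = 3.721×10^7 Pa = 5396 psi
Remaining pressure to be supplied by dunite: 7.584×10^8 − 3.721×10^7 = 7.212×10^8 Pa
Additional depth in dunite = 7.212×10^8 Pa / (3280 kg/m³ × 9.81 m/s²) = 22414 m
Total depth = 1290 m + 22414 m = 23704 m

23700 m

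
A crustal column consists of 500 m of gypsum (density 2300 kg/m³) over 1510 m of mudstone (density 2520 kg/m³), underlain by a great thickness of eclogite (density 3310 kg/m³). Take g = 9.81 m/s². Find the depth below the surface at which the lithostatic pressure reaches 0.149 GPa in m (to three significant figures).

5100 m

Pressure at base of upper layers: 2300×9.81×500 + 2520×9.81×1510 = 4.861×10^7 Pa = 0.04861 GPa
Remaining pressure to be supplied by eclogite: 1.490×10^8 − 4.861×10^7 = 1.004×10^8 Pa
Additional depth in eclogite = 1.004×10^8 Pa / (3310 kg/m³ × 9.81 m/s²) = 3091.7 m
Total depth = 2010 m + 3091.7 m = 5101.7 m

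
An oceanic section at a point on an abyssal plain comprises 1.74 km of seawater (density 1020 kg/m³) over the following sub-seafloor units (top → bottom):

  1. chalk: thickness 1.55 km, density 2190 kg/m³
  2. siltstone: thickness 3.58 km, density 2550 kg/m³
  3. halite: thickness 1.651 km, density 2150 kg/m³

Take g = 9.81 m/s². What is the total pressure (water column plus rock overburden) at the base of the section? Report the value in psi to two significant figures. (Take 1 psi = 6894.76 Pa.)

25000 psi

seawater: 1020 kg/m³ × 9.81 m/s² × 1740 m = 1.741×10^7 Pa = 2525 psi
chalk: 2190 kg/m³ × 9.81 m/s² × 1550 m = 3.330×10^7 Pa = 4830 psi
siltstone: 2550 kg/m³ × 9.81 m/s² × 3580 m = 8.956×10^7 Pa = 12989 psi
halite: 2150 kg/m³ × 9.81 m/s² × 1651 m = 3.482×10^7 Pa = 5051 psi
Total = 2525 + 4830 + 12989 + 5051 = 25394 psi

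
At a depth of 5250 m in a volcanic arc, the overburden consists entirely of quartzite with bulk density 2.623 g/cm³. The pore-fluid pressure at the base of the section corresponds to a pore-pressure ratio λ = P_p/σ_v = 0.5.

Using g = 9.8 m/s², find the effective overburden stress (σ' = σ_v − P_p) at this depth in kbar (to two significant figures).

0.67 kbar

Overburden (lithostatic) stress σ_v:
quartzite: 2623 kg/m³ × 9.8 m/s² × 5250 m = 1.350×10^8 Pa = 135.0 MPa
Pore pressure P_p = λ·σ_v = 0.5 × 135.0 MPa = 67.48 MPa
Effective stress σ' = σ_v − P_p = 135.0 − 67.48 = 67.477 MPa = 0.67477 kbar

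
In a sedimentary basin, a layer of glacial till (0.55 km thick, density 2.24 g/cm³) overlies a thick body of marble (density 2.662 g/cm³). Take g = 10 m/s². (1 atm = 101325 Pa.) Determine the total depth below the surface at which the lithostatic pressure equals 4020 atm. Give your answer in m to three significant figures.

15400 m

Pressure at base of upper layers: 2240×10×550 = 1.232×10^7 Pa = 121.6 atm
Remaining pressure to be supplied by marble: 4.073×10^8 − 1.232×10^7 = 3.950×10^8 Pa
Additional depth in marble = 3.950×10^8 Pa / (2662 kg/m³ × 10 m/s²) = 14839 m
Total depth = 550 m + 14839 m = 15389 m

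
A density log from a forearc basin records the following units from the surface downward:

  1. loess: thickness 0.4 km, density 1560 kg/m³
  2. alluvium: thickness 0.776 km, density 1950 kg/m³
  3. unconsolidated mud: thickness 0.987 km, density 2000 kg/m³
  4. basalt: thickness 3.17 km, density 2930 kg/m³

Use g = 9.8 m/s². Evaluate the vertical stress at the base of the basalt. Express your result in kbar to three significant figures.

loess: 1560 kg/m³ × 9.8 m/s² × 400 m = 6.115×10^6 Pa = 0.06115 kbar
alluvium: 1950 kg/m³ × 9.8 m/s² × 776 m = 1.483×10^7 Pa = 0.1483 kbar
unconsolidated mud: 2000 kg/m³ × 9.8 m/s² × 987 m = 1.935×10^7 Pa = 0.1935 kbar
basalt: 2930 kg/m³ × 9.8 m/s² × 3170 m = 9.102×10^7 Pa = 0.9102 kbar
Total = 0.06115 + 0.1483 + 0.1935 + 0.9102 = 1.3131 kbar

1.31 kbar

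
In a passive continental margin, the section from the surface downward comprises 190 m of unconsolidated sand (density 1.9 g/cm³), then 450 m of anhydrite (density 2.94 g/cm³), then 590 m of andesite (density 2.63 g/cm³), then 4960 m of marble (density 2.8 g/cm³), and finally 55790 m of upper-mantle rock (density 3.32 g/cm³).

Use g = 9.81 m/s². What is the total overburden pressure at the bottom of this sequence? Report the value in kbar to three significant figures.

19.9 kbar

unconsolidated sand: 1900 kg/m³ × 9.81 m/s² × 190 m = 3.541×10^6 Pa = 0.03541 kbar
anhydrite: 2940 kg/m³ × 9.81 m/s² × 450 m = 1.298×10^7 Pa = 0.1298 kbar
andesite: 2630 kg/m³ × 9.81 m/s² × 590 m = 1.522×10^7 Pa = 0.1522 kbar
marble: 2800 kg/m³ × 9.81 m/s² × 4960 m = 1.362×10^8 Pa = 1.362 kbar
upper-mantle rock: 3320 kg/m³ × 9.81 m/s² × 55790 m = 1.817×10^9 Pa = 18.17 kbar
Total = 0.03541 + 0.1298 + 0.1522 + 1.362 + 18.17 = 19.850 kbar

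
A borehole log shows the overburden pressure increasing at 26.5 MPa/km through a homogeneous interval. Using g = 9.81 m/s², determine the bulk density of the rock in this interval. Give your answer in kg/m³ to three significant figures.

2700 kg/m³

ρ = (dP/dz)/g = 26.5 MPa/km / 9.81 m/s² = 26500 Pa/m / 9.81 m/s² = 2701.3 kg/m³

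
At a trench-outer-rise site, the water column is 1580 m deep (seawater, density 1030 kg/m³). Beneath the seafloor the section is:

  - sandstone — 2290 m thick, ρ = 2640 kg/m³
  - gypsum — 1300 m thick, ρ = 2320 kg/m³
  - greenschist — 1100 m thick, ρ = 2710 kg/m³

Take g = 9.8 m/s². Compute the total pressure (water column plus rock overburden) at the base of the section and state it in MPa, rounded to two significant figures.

seawater: 1030 kg/m³ × 9.8 m/s² × 1580 m = 1.595×10^7 Pa = 15.95 MPa
sandstone: 2640 kg/m³ × 9.8 m/s² × 2290 m = 5.925×10^7 Pa = 59.25 MPa
gypsum: 2320 kg/m³ × 9.8 m/s² × 1300 m = 2.956×10^7 Pa = 29.56 MPa
greenschist: 2710 kg/m³ × 9.8 m/s² × 1100 m = 2.921×10^7 Pa = 29.21 MPa
Total = 15.95 + 59.25 + 29.56 + 29.21 = 133.97 MPa

130 MPa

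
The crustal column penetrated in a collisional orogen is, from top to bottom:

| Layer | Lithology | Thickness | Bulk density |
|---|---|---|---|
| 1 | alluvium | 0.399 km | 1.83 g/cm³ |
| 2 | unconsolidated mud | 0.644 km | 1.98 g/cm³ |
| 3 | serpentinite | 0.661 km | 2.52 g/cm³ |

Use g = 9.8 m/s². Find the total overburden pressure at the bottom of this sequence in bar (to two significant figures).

360 bar

alluvium: 1830 kg/m³ × 9.8 m/s² × 399 m = 7.156×10^6 Pa = 71.56 bar
unconsolidated mud: 1980 kg/m³ × 9.8 m/s² × 644 m = 1.250×10^7 Pa = 125.0 bar
serpentinite: 2520 kg/m³ × 9.8 m/s² × 661 m = 1.632×10^7 Pa = 163.2 bar
Total = 71.56 + 125.0 + 163.2 = 359.76 bar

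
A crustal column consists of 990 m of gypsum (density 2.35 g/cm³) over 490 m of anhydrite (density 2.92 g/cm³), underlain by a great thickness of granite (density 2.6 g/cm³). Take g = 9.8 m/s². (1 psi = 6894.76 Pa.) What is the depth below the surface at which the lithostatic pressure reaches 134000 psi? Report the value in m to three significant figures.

Pressure at base of upper layers: 2350×9.8×990 + 2920×9.8×490 = 3.682×10^7 Pa = 5341 psi
Remaining pressure to be supplied by granite: 9.239×10^8 − 3.682×10^7 = 8.871×10^8 Pa
Additional depth in granite = 8.871×10^8 Pa / (2600 kg/m³ × 9.8 m/s²) = 34815 m
Total depth = 1480 m + 34815 m = 36295 m

36300 m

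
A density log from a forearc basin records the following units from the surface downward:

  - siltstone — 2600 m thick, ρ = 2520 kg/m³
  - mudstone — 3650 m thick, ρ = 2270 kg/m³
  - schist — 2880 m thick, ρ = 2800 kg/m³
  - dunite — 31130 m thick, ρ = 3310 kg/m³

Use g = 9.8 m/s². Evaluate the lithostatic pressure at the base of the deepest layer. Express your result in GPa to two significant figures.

1.2 GPa

siltstone: 2520 kg/m³ × 9.8 m/s² × 2600 m = 6.421×10^7 Pa = 0.06421 GPa
mudstone: 2270 kg/m³ × 9.8 m/s² × 3650 m = 8.120×10^7 Pa = 0.08120 GPa
schist: 2800 kg/m³ × 9.8 m/s² × 2880 m = 7.903×10^7 Pa = 0.07903 GPa
dunite: 3310 kg/m³ × 9.8 m/s² × 31130 m = 1.010×10^9 Pa = 1.010 GPa
Total = 0.06421 + 0.08120 + 0.07903 + 1.010 = 1.2342 GPa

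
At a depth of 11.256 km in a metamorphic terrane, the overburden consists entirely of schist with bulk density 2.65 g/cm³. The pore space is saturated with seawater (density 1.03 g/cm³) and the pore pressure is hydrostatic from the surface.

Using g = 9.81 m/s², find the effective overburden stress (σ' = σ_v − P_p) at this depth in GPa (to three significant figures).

0.179 GPa

Overburden (lithostatic) stress σ_v:
schist: 2650 kg/m³ × 9.81 m/s² × 11256 m = 2.926×10^8 Pa = 292.6 MPa
Pore pressure P_p = 1030 kg/m³ × 9.81 m/s² × 11256 m = 1.137×10^8 Pa = 113.7 MPa
Effective stress σ' = σ_v − P_p = 292.6 − 113.7 = 178.88 MPa = 0.17888 GPa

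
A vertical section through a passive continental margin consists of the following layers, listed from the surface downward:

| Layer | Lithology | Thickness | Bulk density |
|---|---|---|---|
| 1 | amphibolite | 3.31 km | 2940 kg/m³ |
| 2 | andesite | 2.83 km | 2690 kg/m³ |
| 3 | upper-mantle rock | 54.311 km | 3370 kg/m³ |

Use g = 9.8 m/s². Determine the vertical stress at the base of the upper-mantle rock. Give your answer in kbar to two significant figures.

20 kbar

amphibolite: 2940 kg/m³ × 9.8 m/s² × 3310 m = 9.537×10^7 Pa = 0.9537 kbar
andesite: 2690 kg/m³ × 9.8 m/s² × 2830 m = 7.460×10^7 Pa = 0.7460 kbar
upper-mantle rock: 3370 kg/m³ × 9.8 m/s² × 54311 m = 1.794×10^9 Pa = 17.94 kbar
Total = 0.9537 + 0.7460 + 17.94 = 19.636 kbar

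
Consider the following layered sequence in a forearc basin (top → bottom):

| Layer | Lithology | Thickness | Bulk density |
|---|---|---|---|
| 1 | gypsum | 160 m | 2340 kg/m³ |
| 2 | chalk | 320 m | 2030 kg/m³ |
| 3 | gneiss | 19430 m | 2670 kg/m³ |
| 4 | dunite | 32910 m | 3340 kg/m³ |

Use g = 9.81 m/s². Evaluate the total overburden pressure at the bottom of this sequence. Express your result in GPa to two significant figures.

gypsum: 2340 kg/m³ × 9.81 m/s² × 160 m = 3.673×10^6 Pa = 3.673×10^-3 GPa
chalk: 2030 kg/m³ × 9.81 m/s² × 320 m = 6.373×10^6 Pa = 6.373×10^-3 GPa
gneiss: 2670 kg/m³ × 9.81 m/s² × 19430 m = 5.089×10^8 Pa = 0.5089 GPa
dunite: 3340 kg/m³ × 9.81 m/s² × 32910 m = 1.078×10^9 Pa = 1.078 GPa
Total = 3.673×10^-3 + 6.373×10^-3 + 0.5089 + 1.078 = 1.5973 GPa

1.6 GPa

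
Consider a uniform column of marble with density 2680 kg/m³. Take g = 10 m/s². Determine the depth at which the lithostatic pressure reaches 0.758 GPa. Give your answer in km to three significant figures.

h = P/(ρg) = 0.758 GPa / (2680 kg/m³ × 10 m/s²) = 7.580×10^8 Pa / 26800 Pa/m = 28284 m
= 28.284 km

28.3 km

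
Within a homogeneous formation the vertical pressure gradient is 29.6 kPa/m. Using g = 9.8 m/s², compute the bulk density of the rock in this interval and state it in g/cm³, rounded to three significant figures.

ρ = (dP/dz)/g = 29.6 kPa/m / 9.8 m/s² = 29600 Pa/m / 9.8 m/s² = 3020.4 kg/m³
= 3.020 g/cm³

3.02 g/cm³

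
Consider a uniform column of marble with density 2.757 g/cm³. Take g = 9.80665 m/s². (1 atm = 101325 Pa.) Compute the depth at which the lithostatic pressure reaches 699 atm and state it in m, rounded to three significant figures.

2620 m

h = P/(ρg) = 699 atm / (2757 kg/m³ × 9.80665 m/s²) = 7.083×10^7 Pa / 27037 Pa/m = 2619.6 m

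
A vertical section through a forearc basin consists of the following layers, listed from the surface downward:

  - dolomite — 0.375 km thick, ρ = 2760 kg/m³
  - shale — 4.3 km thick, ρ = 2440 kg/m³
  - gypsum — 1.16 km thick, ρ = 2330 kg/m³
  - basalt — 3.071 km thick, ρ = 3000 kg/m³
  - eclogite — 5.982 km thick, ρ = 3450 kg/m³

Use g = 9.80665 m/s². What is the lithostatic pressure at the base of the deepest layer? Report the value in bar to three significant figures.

4320 bar

dolomite: 2760 kg/m³ × 9.80665 m/s² × 375 m = 1.015×10^7 Pa = 101.5 bar
shale: 2440 kg/m³ × 9.80665 m/s² × 4300 m = 1.029×10^8 Pa = 1029 bar
gypsum: 2330 kg/m³ × 9.80665 m/s² × 1160 m = 2.651×10^7 Pa = 265.1 bar
basalt: 3000 kg/m³ × 9.80665 m/s² × 3071 m = 9.035×10^7 Pa = 903.5 bar
eclogite: 3450 kg/m³ × 9.80665 m/s² × 5982 m = 2.024×10^8 Pa = 2024 bar
Total = 101.5 + 1029 + 265.1 + 903.5 + 2024 = 4322.8 bar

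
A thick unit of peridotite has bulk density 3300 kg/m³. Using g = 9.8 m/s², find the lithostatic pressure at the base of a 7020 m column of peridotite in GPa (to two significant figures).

0.23 GPa

peridotite: 3300 kg/m³ × 9.8 m/s² × 7020 m = 2.270×10^8 Pa = 0.2270 GPa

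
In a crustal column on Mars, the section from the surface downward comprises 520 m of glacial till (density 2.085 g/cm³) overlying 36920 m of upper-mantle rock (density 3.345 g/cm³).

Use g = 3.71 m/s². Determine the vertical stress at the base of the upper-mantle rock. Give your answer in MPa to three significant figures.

462 MPa

glacial till: 2085 kg/m³ × 3.71 m/s² × 520 m = 4.022×10^6 Pa = 4.022 MPa
upper-mantle rock: 3345 kg/m³ × 3.71 m/s² × 36920 m = 4.582×10^8 Pa = 458.2 MPa
Total = 4.022 + 458.2 = 462.20 MPa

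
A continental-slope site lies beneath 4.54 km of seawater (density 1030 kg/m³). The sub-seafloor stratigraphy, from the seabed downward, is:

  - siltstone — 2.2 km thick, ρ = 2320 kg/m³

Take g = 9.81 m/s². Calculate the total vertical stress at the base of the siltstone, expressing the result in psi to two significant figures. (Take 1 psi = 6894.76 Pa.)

14000 psi

seawater: 1030 kg/m³ × 9.81 m/s² × 4540 m = 4.587×10^7 Pa = 6653 psi
siltstone: 2320 kg/m³ × 9.81 m/s² × 2200 m = 5.007×10^7 Pa = 7262 psi
Total = 6653 + 7262 = 13915 psi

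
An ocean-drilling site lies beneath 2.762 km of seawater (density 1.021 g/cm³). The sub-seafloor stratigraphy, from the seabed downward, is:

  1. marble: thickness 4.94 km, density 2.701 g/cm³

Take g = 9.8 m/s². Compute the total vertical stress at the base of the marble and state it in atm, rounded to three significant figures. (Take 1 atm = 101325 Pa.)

1560 atm

seawater: 1021 kg/m³ × 9.8 m/s² × 2762 m = 2.764×10^7 Pa = 272.7 atm
marble: 2701 kg/m³ × 9.8 m/s² × 4940 m = 1.308×10^8 Pa = 1291 atm
Total = 272.7 + 1291 = 1563.3 atm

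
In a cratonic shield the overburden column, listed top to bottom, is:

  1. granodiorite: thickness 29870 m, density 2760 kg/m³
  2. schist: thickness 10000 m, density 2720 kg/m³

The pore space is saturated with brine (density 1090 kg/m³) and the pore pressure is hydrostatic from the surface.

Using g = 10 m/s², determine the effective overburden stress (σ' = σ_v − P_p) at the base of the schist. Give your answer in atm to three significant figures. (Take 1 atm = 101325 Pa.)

Overburden (lithostatic) stress σ_v:
granodiorite: 2760 kg/m³ × 10 m/s² × 29870 m = 8.244×10^8 Pa = 824.4 MPa
schist: 2720 kg/m³ × 10 m/s² × 10000 m = 2.720×10^8 Pa = 272.0 MPa
Total = 824.4 + 272.0 = 1096.4 MPa
Pore pressure P_p = 1090 kg/m³ × 10 m/s² × 39870 m = 4.346×10^8 Pa = 434.6 MPa
Effective stress σ' = σ_v − P_p = 1096 − 434.6 = 661.83 MPa = 6531.7 atm

6530 atm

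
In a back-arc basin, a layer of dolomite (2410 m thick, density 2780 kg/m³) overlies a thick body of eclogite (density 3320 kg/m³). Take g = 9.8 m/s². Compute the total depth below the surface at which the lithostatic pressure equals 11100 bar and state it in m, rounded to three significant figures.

34500 m

Pressure at base of upper layers: 2780×9.8×2410 = 6.566×10^7 Pa = 656.6 bar
Remaining pressure to be supplied by eclogite: 1.110×10^9 − 6.566×10^7 = 1.044×10^9 Pa
Additional depth in eclogite = 1.044×10^9 Pa / (3320 kg/m³ × 9.8 m/s²) = 32098 m
Total depth = 2410 m + 32098 m = 34508 m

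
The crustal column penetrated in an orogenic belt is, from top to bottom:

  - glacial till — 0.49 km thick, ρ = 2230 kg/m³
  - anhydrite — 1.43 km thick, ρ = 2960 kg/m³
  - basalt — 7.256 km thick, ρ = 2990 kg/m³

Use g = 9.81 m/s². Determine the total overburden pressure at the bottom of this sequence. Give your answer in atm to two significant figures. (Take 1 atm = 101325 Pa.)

glacial till: 2230 kg/m³ × 9.81 m/s² × 490 m = 1.072×10^7 Pa = 105.8 atm
anhydrite: 2960 kg/m³ × 9.81 m/s² × 1430 m = 4.152×10^7 Pa = 409.8 atm
basalt: 2990 kg/m³ × 9.81 m/s² × 7256 m = 2.128×10^8 Pa = 2100 atm
Total = 105.8 + 409.8 + 2100 = 2616.1 atm

2600 atm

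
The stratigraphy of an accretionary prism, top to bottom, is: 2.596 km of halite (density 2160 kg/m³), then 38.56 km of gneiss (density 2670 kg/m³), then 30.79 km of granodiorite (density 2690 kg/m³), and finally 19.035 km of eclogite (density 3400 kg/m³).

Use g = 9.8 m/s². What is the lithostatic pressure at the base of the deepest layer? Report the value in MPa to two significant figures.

2500 MPa

halite: 2160 kg/m³ × 9.8 m/s² × 2596 m = 5.495×10^7 Pa = 54.95 MPa
gneiss: 2670 kg/m³ × 9.8 m/s² × 38560 m = 1.009×10^9 Pa = 1009 MPa
granodiorite: 2690 kg/m³ × 9.8 m/s² × 30790 m = 8.117×10^8 Pa = 811.7 MPa
eclogite: 3400 kg/m³ × 9.8 m/s² × 19035 m = 6.342×10^8 Pa = 634.2 MPa
Total = 54.95 + 1009 + 811.7 + 634.2 = 2509.8 MPa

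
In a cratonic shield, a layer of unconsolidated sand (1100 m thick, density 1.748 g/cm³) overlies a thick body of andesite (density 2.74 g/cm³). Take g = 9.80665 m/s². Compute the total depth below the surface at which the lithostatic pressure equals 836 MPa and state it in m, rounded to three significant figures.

31500 m

Pressure at base of upper layers: 1748×9.80665×1100 = 1.886×10^7 Pa = 18.86 MPa
Remaining pressure to be supplied by andesite: 8.360×10^8 − 1.886×10^7 = 8.171×10^8 Pa
Additional depth in andesite = 8.171×10^8 Pa / (2740 kg/m³ × 9.80665 m/s²) = 30411 m
Total depth = 1100 m + 30411 m = 31511 m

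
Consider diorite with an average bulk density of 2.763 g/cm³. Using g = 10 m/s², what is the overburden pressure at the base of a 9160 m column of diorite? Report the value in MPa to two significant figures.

diorite: 2763 kg/m³ × 10 m/s² × 9160 m = 2.531×10^8 Pa = 253.1 MPa

250 MPa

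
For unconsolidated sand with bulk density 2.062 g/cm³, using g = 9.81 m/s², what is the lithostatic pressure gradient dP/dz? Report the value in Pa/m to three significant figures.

20200 Pa/m

dP/dz = ρg = 2062 kg/m³ × 9.81 m/s² = 20228 Pa/m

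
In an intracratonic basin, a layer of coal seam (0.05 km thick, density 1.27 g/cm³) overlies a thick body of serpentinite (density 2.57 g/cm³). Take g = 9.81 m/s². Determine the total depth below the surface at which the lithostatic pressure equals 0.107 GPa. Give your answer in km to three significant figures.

4.27 km

Pressure at base of upper layers: 1270×9.81×50 = 6.229×10^5 Pa = 6.229×10^-4 GPa
Remaining pressure to be supplied by serpentinite: 1.070×10^8 − 6.229×10^5 = 1.064×10^8 Pa
Additional depth in serpentinite = 1.064×10^8 Pa / (2570 kg/m³ × 9.81 m/s²) = 4219.4 m
Total depth = 50 m + 4219.4 m = 4269.4 m
= 4.2694 km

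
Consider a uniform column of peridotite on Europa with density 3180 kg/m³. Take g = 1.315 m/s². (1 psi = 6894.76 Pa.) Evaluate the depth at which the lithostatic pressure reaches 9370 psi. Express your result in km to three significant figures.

h = P/(ρg) = 9370 psi / (3180 kg/m³ × 1.315 m/s²) = 6.460×10^7 Pa / 4181.7 Pa/m = 15449 m
= 15.449 km

15.4 km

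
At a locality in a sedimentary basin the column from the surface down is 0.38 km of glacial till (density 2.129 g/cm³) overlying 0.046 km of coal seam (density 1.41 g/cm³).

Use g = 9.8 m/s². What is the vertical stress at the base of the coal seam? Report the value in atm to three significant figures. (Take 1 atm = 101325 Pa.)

glacial till: 2129 kg/m³ × 9.8 m/s² × 380 m = 7.928×10^6 Pa = 78.25 atm
coal seam: 1410 kg/m³ × 9.8 m/s² × 46 m = 6.356×10^5 Pa = 6.273 atm
Total = 78.25 + 6.273 = 84.520 atm

84.5 atm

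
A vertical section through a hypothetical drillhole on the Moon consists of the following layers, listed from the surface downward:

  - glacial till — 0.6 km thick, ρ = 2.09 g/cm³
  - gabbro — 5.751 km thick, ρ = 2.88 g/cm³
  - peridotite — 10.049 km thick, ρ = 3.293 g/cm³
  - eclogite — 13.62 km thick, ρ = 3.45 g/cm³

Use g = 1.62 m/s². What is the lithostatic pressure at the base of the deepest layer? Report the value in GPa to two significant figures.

glacial till: 2090 kg/m³ × 1.62 m/s² × 600 m = 2.031×10^6 Pa = 2.031×10^-3 GPa
gabbro: 2880 kg/m³ × 1.62 m/s² × 5751 m = 2.683×10^7 Pa = 0.02683 GPa
peridotite: 3293 kg/m³ × 1.62 m/s² × 10049 m = 5.361×10^7 Pa = 0.05361 GPa
eclogite: 3450 kg/m³ × 1.62 m/s² × 13620 m = 7.612×10^7 Pa = 0.07612 GPa
Total = 2.031×10^-3 + 0.02683 + 0.05361 + 0.07612 = 0.15859 GPa

0.16 GPa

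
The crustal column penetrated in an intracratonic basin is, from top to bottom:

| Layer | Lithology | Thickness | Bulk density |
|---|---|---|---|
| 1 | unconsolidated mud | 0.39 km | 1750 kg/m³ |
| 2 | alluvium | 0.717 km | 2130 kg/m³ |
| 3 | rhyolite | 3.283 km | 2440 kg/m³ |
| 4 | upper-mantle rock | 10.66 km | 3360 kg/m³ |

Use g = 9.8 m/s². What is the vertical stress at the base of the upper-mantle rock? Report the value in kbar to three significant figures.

unconsolidated mud: 1750 kg/m³ × 9.8 m/s² × 390 m = 6.689×10^6 Pa = 0.06689 kbar
alluvium: 2130 kg/m³ × 9.8 m/s² × 717 m = 1.497×10^7 Pa = 0.1497 kbar
rhyolite: 2440 kg/m³ × 9.8 m/s² × 3283 m = 7.850×10^7 Pa = 0.7850 kbar
upper-mantle rock: 3360 kg/m³ × 9.8 m/s² × 10660 m = 3.510×10^8 Pa = 3.510 kbar
Total = 0.06689 + 0.1497 + 0.7850 + 3.510 = 4.5117 kbar

4.51 kbar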